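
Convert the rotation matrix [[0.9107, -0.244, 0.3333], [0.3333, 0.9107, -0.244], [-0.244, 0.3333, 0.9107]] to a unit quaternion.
0.9659 + 0.1494i + 0.1494j + 0.1494k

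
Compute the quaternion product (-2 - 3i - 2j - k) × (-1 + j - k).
3 + 6i - 3j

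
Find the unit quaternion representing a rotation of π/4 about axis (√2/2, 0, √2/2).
0.9239 + 0.2706i + 0.2706k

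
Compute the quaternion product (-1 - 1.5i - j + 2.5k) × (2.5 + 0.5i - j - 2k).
2.25 + 0.25i - 3.25j + 10.25k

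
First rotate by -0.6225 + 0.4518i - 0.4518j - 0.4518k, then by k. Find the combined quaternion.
0.4518 + 0.4518i + 0.4518j - 0.6225k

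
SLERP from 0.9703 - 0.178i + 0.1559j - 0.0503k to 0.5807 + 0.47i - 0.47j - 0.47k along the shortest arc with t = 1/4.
0.9824 - 0.0028i - 0.0155j - 0.1863k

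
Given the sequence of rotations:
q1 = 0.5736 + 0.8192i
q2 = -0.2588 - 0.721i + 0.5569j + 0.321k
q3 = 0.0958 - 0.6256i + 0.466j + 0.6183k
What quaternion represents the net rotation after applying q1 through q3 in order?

q2 · q1 = 0.4422 - 0.6256i + 0.5824j - 0.2721k
q3 · q2 · q1 = -0.4522 - 0.8235i - 0.2952j + 0.1745k
-0.4522 - 0.8235i - 0.2952j + 0.1745k


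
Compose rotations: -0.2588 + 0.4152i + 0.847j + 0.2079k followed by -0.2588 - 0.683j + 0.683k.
0.5035 - 0.828i + 0.2411j + 0.053k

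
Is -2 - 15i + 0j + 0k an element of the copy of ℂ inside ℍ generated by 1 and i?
Yes. The quaternion -2 - 15i has j- and k-coefficients y = z = 0, so it lies in the complex subalgebra spanned by 1 and i.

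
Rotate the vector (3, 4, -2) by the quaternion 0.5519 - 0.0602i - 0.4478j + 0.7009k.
(-2.872, 3.646, -2.73)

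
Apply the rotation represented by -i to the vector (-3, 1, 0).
(-3, -1, 0)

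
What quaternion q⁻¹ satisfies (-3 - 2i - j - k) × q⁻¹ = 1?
-0.2 + 0.1333i + 0.0667j + 0.0667k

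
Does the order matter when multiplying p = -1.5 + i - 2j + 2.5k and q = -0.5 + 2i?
Yes: pq = -1.25 - 3.5i + 6j + 2.75k ≠ -1.25 - 3.5i - 4j - 5.25k = qp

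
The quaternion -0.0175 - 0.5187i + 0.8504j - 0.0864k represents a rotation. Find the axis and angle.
axis = (-0.5188, 0.8505, -0.0864), θ = 182°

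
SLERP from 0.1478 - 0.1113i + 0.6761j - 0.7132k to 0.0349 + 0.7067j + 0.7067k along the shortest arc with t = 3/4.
0.0238 - 0.0421i - 0.3932j - 0.9182k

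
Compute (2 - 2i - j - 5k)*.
2 + 2i + j + 5k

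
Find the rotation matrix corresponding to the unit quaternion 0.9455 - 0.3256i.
[[1, 0, 0], [0, 0.788, 0.6157], [0, -0.6157, 0.788]]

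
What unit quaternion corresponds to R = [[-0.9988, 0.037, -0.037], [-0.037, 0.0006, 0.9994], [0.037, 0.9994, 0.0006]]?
-0.0262 + 0.7069j + 0.7069k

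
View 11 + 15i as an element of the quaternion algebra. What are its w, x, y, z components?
11 + 15i + 0j + 0k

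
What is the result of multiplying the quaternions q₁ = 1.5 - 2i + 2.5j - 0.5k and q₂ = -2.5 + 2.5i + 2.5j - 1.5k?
-5.75 + 6.25i - 6.75j - 12.25k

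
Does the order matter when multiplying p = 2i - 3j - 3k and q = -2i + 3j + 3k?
No: pq = qp = 22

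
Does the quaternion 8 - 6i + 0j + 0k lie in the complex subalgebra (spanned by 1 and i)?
Yes. The quaternion 8 - 6i has j- and k-coefficients y = z = 0, so it lies in the complex subalgebra spanned by 1 and i.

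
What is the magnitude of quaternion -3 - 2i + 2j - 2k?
√21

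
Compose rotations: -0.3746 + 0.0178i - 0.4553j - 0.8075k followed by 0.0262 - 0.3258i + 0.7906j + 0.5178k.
0.7741 - 0.2801i - 0.562j - 0.0809k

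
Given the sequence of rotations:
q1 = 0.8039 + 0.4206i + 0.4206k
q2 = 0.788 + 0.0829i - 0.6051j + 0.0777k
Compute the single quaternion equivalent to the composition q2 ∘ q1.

q2 · q1 = 0.5659 + 0.1436i - 0.4886j + 0.6484k
0.5659 + 0.1436i - 0.4886j + 0.6484k


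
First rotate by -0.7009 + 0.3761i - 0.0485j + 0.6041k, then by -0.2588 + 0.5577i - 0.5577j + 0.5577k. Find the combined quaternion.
-0.3923 - 0.7981i + 0.2763j - 0.3645k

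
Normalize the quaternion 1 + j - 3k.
0.3015 + 0.3015j - 0.9045k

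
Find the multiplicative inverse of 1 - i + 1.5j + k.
0.1905 + 0.1905i - 0.2857j - 0.1905k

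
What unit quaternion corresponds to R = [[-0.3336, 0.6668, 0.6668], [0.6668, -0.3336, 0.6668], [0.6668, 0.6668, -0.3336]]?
0.5774i + 0.5774j + 0.5774k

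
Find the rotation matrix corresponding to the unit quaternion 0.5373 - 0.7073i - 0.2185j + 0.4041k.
[[0.5779, -0.1252, -0.8064], [0.7433, -0.3271, 0.5835], [-0.3368, -0.9367, -0.096]]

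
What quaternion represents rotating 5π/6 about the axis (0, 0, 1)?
0.2588 + 0.9659k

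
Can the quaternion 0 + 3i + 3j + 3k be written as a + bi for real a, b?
No. The quaternion 3i + 3j + 3k has j-coefficient y = 3 and k-coefficient z = 3, not both zero, so it does not lie in the complex subalgebra spanned by 1 and i.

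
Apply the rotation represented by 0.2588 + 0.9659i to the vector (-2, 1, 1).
(-2, -1.366, -0.366)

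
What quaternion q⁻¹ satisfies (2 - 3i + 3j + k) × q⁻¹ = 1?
0.087 + 0.1304i - 0.1304j - 0.0435k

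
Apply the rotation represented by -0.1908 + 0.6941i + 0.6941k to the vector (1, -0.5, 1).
(0.868, 0.464, 1.132)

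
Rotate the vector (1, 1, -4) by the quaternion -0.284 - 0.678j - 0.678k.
(-2.764, -3.212, 0.212)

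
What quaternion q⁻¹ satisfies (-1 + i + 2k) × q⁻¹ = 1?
-0.1667 - 0.1667i - 0.3333k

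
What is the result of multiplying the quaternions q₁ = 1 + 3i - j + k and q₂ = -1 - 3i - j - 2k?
9 - 3i + 3j - 9k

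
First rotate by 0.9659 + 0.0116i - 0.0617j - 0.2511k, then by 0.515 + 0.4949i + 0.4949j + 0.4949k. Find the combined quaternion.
0.6465 + 0.3903i + 0.5763j + 0.3124k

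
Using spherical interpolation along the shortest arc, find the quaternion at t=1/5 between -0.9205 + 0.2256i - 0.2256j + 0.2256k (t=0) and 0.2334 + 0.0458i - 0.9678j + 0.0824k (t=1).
-0.7975 + 0.2267i - 0.506j + 0.2378k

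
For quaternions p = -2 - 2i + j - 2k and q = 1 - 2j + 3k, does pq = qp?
No: pq = 6 - 3i + 11j - 4k ≠ 6 - i - j - 12k = qp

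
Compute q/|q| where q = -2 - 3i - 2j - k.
-0.4714 - 0.7071i - 0.4714j - 0.2357k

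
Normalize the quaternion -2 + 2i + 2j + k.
-0.5547 + 0.5547i + 0.5547j + 0.2774k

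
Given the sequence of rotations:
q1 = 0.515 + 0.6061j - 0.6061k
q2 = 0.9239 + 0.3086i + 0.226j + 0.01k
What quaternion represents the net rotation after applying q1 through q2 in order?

q2 · q1 = 0.3449 + 0.0159i + 0.8634j - 0.3678k
0.3449 + 0.0159i + 0.8634j - 0.3678k


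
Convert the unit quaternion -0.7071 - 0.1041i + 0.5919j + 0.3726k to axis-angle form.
axis = (-0.1472, 0.8371, 0.5269), θ = 3π/2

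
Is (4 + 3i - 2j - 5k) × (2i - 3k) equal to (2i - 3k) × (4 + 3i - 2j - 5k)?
No: pq = -21 + 14i - j - 8k ≠ -21 + 2i + j - 16k = qp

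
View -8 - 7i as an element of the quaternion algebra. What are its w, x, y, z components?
-8 - 7i + 0j + 0k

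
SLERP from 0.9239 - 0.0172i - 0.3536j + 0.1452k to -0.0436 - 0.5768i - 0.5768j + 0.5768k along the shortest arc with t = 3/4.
0.2701 - 0.5024i - 0.6144j + 0.545k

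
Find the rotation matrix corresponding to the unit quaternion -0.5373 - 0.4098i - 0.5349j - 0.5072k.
[[-0.0867, -0.1066, 0.9905], [0.9834, 0.1496, 0.1022], [-0.1591, 0.983, 0.0919]]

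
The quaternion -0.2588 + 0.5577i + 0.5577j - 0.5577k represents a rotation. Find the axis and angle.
axis = (√3/3, √3/3, -√3/3), θ = 7π/6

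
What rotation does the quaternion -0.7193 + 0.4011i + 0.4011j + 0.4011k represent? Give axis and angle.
axis = (√3/3, √3/3, √3/3), θ = 272°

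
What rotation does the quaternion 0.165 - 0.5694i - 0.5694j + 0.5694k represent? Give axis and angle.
axis = (-√3/3, -√3/3, √3/3), θ = 161°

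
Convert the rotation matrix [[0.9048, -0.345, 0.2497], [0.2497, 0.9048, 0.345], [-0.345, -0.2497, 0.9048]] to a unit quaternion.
0.9636 - 0.1543i + 0.1543j + 0.1543k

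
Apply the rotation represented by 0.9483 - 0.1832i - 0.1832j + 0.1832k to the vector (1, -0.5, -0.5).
(1.213, -0.158, 0.055)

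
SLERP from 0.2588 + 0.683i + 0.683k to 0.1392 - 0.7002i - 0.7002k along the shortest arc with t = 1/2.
0.061 + 0.7058i + 0.7058k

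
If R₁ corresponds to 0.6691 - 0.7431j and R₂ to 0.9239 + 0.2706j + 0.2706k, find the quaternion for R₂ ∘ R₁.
0.8193 + 0.2011i - 0.5055j + 0.1811k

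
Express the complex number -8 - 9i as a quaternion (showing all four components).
-8 - 9i + 0j + 0k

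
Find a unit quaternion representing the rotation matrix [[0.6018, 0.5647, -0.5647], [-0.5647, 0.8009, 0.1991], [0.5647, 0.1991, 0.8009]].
0.8949 - 0.3155j - 0.3155k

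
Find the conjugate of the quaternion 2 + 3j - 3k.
2 - 3j + 3k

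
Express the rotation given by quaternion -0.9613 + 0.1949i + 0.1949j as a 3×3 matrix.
[[0.924, 0.076, -0.3747], [0.076, 0.924, 0.3747], [0.3747, -0.3747, 0.8481]]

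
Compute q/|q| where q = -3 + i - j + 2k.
-0.7746 + 0.2582i - 0.2582j + 0.5164k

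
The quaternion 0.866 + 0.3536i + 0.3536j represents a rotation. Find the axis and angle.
axis = (√2/2, √2/2, 0), θ = π/3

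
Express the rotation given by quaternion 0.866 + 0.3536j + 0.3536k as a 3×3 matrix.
[[0.4999, -0.6124, 0.6124], [0.6124, 0.7499, 0.2501], [-0.6124, 0.2501, 0.7499]]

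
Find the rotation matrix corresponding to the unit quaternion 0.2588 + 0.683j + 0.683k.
[[-0.866, -0.3535, 0.3535], [0.3535, 0.067, 0.933], [-0.3535, 0.933, 0.067]]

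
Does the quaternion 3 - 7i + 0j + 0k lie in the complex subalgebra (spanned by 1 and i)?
Yes. The quaternion 3 - 7i has j- and k-coefficients y = z = 0, so it lies in the complex subalgebra spanned by 1 and i.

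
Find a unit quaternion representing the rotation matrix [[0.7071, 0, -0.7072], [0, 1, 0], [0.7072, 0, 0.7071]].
0.9239 - 0.3827j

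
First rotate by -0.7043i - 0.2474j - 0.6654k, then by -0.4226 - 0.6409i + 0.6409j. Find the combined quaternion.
-0.2928 - 0.1288i - 0.3219j + 0.8911k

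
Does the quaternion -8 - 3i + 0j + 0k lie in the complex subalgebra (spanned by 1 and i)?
Yes. The quaternion -8 - 3i has j- and k-coefficients y = z = 0, so it lies in the complex subalgebra spanned by 1 and i.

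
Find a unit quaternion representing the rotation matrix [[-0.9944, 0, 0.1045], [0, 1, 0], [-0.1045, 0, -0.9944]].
0.0523 + 0.9986j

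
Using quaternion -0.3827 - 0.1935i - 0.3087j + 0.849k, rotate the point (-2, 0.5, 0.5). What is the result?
(1.603, 0.466, 1.309)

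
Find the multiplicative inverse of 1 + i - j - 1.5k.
0.1905 - 0.1905i + 0.1905j + 0.2857k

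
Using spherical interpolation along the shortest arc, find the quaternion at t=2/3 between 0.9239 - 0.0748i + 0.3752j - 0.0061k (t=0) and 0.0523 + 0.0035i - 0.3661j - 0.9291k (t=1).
0.3971 - 0.0386i + 0.4865j + 0.7773k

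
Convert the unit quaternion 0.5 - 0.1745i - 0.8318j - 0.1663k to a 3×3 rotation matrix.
[[-0.4391, 0.4566, -0.7738], [0.124, 0.8838, 0.4512], [0.8898, 0.1022, -0.4447]]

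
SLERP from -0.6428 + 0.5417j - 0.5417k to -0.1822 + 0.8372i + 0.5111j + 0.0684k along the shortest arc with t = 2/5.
-0.546 + 0.4157i + 0.6377j - 0.3499k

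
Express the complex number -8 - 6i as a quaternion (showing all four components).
-8 - 6i + 0j + 0k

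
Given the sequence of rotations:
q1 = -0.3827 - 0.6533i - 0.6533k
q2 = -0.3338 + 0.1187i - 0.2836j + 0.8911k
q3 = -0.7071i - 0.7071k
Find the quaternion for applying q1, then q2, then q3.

q2 · q1 = 0.7874 + 0.3579i - 0.3961j - 0.3082k
q3 · q2 · q1 = 0.0351 - 0.8369i - 0.471j - 0.2767k
0.0351 - 0.8369i - 0.471j - 0.2767k


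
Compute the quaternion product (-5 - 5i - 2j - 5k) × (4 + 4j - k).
-17 + 2i - 33j - 35k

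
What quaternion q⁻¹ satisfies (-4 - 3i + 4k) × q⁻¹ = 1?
-0.0976 + 0.0732i - 0.0976k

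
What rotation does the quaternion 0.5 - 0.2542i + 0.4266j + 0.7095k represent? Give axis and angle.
axis = (-0.2935, 0.4926, 0.8193), θ = 2π/3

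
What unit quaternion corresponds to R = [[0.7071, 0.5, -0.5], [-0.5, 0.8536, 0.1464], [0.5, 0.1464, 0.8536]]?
0.9239 - 0.2706j - 0.2706k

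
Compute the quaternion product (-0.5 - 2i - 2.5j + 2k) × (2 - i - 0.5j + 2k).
-8.25 - 7.5i - 2.75j + 1.5k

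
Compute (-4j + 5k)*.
4j - 5k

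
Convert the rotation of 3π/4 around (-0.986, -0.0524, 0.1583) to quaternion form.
0.3827 - 0.9109i - 0.0484j + 0.1463k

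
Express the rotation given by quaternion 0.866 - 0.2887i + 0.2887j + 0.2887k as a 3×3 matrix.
[[0.6666, -0.6667, 0.3333], [0.3333, 0.6666, 0.6667], [-0.6667, -0.3333, 0.6666]]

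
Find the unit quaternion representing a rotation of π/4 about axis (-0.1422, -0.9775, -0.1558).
0.9239 - 0.0544i - 0.3741j - 0.0596k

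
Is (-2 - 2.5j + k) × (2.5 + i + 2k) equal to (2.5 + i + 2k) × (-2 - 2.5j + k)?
No: pq = -7 - 7i - 5.25j + k ≠ -7 + 3i - 7.25j - 4k = qp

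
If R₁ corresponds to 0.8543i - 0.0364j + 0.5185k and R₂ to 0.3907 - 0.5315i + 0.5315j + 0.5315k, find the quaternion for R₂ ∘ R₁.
0.1978 + 0.6287i + 0.7154j - 0.2321k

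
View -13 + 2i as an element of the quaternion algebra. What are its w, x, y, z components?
-13 + 2i + 0j + 0k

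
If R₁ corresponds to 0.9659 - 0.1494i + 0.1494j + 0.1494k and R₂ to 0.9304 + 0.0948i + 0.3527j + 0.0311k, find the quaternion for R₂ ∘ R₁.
0.8555 + 0.0006i + 0.4609j + 0.2359k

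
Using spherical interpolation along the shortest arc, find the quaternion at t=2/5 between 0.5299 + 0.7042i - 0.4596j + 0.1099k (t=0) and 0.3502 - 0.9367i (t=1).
0.1963 + 0.9258i - 0.3143j + 0.0752k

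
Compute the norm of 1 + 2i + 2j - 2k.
√13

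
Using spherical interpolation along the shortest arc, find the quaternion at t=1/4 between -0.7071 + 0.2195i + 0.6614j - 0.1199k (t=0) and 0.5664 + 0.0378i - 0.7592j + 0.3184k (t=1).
-0.6803 + 0.1566i + 0.695j - 0.1722k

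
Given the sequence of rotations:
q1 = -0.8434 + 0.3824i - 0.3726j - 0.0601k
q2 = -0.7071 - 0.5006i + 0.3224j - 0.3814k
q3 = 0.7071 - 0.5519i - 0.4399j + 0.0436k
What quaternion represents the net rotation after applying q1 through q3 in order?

q2 · q1 = 0.885 - 0.0097i - 0.1844j + 0.4274k
q3 · q2 · q1 = 0.5207 - 0.6753i - 0.2842j + 0.4383k
0.5207 - 0.6753i - 0.2842j + 0.4383k


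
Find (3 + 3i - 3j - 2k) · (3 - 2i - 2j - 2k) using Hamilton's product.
5 + 5i - 5j - 24k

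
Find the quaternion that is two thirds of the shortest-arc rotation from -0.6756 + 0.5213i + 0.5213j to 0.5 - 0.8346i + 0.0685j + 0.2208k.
-0.596 + 0.7752i + 0.1407j - 0.1551k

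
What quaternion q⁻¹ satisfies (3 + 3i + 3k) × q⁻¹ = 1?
0.1111 - 0.1111i - 0.1111k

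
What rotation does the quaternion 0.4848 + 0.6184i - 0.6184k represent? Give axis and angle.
axis = (√2/2, 0, -√2/2), θ = 122°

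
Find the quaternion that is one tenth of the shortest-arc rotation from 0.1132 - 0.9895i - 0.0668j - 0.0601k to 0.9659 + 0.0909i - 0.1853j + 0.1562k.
0.2605 - 0.9602i - 0.0944j - 0.0351k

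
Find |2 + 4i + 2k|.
√24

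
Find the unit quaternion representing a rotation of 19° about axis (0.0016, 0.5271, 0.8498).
0.9863 + 0.0003i + 0.087j + 0.1403k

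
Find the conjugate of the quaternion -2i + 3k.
2i - 3k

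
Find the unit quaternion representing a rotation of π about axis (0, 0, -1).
-k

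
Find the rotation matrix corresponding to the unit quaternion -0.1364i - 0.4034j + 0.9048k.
[[-0.9628, 0.11, -0.2468], [0.11, -0.6745, -0.73], [-0.2468, -0.73, 0.6373]]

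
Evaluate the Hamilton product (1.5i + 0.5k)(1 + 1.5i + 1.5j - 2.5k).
-1 + 0.75i + 4.5j + 2.75k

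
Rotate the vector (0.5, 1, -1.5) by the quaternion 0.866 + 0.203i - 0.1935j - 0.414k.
(1.684, 0.464, -0.669)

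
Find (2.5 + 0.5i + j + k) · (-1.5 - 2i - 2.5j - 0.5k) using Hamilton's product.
0.25 - 3.75i - 9.5j - 2k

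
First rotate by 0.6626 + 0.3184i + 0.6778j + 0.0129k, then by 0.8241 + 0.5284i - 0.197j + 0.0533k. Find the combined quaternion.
0.5106 + 0.5738i + 0.4382j + 0.4668k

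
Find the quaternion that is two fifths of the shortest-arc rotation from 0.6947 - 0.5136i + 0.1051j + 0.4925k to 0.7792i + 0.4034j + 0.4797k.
0.5347 - 0.8252i - 0.1417j + 0.1144k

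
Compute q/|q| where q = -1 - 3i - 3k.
-0.2294 - 0.6882i - 0.6882k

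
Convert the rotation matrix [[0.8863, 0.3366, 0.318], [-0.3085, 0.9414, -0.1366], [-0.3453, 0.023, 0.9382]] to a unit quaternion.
0.9703 + 0.0411i + 0.1709j - 0.1662k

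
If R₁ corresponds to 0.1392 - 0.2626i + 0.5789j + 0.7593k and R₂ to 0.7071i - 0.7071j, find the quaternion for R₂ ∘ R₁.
0.595 - 0.4385i - 0.6353j + 0.2237k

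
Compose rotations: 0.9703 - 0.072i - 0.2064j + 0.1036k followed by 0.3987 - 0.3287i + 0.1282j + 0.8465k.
0.302 - 0.1596i + 0.0152j + 0.9397k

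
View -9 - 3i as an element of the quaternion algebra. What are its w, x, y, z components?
-9 - 3i + 0j + 0k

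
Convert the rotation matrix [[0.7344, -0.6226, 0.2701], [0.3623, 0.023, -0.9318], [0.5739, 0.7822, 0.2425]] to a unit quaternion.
0.7071 + 0.606i - 0.1074j + 0.3482k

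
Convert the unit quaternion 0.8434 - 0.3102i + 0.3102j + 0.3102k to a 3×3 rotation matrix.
[[0.6151, -0.7157, 0.3308], [0.3308, 0.6151, 0.7157], [-0.7157, -0.3308, 0.6151]]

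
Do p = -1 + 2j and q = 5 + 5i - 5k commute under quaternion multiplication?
No: pq = -5 - 15i + 10j - 5k ≠ -5 + 5i + 10j + 15k = qp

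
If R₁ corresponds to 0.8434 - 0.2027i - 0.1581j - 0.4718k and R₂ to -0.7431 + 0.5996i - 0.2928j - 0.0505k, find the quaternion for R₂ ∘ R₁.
-0.5753 + 0.7865i + 0.1637j + 0.1539k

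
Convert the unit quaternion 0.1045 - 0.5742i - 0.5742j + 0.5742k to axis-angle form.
axis = (-√3/3, -√3/3, √3/3), θ = 168°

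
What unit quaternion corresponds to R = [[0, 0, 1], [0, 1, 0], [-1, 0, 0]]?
0.7071 + 0.7071j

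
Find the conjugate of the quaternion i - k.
-i + k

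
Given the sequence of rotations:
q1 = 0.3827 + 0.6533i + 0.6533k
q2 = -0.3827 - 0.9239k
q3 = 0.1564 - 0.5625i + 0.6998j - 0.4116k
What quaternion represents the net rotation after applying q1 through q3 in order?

q2 · q1 = 0.4571 - 0.25i - 0.6036j - 0.6036k
q3 · q2 · q1 = 0.1048 - 0.9671i - 0.0111j + 0.2319k
0.1048 - 0.9671i - 0.0111j + 0.2319k


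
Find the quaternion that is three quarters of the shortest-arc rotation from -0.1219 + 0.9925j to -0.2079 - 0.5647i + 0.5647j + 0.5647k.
-0.2022 - 0.4535i + 0.7401j + 0.4535k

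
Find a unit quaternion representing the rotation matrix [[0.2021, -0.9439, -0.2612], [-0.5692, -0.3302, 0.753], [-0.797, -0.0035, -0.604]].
-0.2588 + 0.7308i - 0.5176j - 0.362k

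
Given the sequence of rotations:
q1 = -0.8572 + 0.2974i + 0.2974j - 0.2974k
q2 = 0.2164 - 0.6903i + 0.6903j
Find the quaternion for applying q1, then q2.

q2 · q1 = -0.1855 + 0.4508i - 0.7327j - 0.4749k
-0.1855 + 0.4508i - 0.7327j - 0.4749k


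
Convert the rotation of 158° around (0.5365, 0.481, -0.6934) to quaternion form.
0.1908 + 0.5266i + 0.4722j - 0.6807k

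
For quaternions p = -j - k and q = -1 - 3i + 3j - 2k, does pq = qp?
No: pq = 1 + 5i + 4j - 2k ≠ 1 - 5i - 2j + 4k = qp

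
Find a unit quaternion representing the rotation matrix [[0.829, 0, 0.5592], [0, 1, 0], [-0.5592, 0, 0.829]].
0.9563 + 0.2924j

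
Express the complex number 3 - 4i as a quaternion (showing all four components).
3 - 4i + 0j + 0k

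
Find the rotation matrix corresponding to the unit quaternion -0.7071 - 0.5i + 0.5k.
[[0.5, 0.7071, -0.5], [-0.7071, 0, -0.7071], [-0.5, 0.7071, 0.5]]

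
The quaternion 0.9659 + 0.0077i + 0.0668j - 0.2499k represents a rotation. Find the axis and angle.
axis = (0.0298, 0.2581, -0.9657), θ = π/6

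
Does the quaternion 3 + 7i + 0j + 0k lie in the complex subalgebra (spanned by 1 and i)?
Yes. The quaternion 3 + 7i has j- and k-coefficients y = z = 0, so it lies in the complex subalgebra spanned by 1 and i.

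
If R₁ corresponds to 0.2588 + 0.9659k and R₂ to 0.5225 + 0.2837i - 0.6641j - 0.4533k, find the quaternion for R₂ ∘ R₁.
0.5731 - 0.568i - 0.4459j + 0.3874k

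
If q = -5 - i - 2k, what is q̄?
-5 + i + 2k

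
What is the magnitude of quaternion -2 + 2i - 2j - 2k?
4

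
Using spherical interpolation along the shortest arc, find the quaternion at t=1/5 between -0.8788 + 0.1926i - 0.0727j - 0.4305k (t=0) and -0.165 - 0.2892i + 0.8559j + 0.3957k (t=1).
-0.7605 + 0.2592i - 0.3103j - 0.5081k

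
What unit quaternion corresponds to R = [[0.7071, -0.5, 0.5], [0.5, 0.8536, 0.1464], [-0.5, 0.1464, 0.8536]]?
0.9239 + 0.2706j + 0.2706k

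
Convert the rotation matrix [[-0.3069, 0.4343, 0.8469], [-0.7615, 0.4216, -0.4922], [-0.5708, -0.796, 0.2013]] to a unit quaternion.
0.5736 - 0.1324i + 0.6179j - 0.5212k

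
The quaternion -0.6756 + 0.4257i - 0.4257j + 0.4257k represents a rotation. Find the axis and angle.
axis = (√3/3, -√3/3, √3/3), θ = 265°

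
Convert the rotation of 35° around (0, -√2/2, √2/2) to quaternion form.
0.9537 - 0.2126j + 0.2126k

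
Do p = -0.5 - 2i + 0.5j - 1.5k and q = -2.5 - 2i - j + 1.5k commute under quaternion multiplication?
No: pq = 5.25i + 5.25j + 6k ≠ 6.75i - 6.75j = qp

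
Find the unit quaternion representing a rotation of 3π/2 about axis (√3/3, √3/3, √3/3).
-0.7071 + 0.4082i + 0.4082j + 0.4082k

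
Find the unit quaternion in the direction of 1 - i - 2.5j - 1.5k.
0.3086 - 0.3086i - 0.7715j - 0.4629k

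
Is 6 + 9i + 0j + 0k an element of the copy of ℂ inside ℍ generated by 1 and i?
Yes. The quaternion 6 + 9i has j- and k-coefficients y = z = 0, so it lies in the complex subalgebra spanned by 1 and i.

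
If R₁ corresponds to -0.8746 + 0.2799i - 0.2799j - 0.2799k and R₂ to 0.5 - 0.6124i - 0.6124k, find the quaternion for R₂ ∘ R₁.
-0.4373 + 0.5041i - 0.4828j + 0.5671k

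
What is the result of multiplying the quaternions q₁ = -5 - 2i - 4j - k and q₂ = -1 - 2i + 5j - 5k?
16 + 37i - 29j + 8k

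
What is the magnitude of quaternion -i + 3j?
√10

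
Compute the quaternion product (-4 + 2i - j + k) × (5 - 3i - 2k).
-12 + 24i - 4j + 10k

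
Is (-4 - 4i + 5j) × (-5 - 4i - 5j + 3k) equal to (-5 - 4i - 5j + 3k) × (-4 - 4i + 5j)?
No: pq = 29 + 51i + 7j + 28k ≠ 29 + 21i - 17j - 52k = qp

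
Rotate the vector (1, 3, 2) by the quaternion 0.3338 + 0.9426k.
(-2.665, -1.702, 2)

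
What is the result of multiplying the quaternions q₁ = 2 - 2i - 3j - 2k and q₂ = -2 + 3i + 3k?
8 + i + 6j + 19k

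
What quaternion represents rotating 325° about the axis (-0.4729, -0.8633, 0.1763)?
-0.9537 - 0.1422i - 0.2596j + 0.053k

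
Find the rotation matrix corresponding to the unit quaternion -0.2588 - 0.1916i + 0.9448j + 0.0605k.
[[-0.7926, -0.3307, -0.5122], [-0.3934, 0.9193, 0.0151], [0.4658, 0.2135, -0.8587]]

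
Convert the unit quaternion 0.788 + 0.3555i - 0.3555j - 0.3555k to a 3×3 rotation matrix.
[[0.4945, 0.3075, -0.813], [-0.813, 0.4945, -0.3075], [0.3075, 0.813, 0.4945]]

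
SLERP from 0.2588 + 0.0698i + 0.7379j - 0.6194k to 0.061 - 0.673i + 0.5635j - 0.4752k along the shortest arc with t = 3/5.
0.1536 - 0.4044i + 0.6899j - 0.5805k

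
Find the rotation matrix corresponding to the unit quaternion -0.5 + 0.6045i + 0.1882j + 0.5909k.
[[0.2308, 0.8184, 0.5262], [-0.3634, -0.4292, 0.8269], [0.9026, -0.3821, 0.1983]]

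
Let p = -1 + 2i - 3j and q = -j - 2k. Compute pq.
-3 + 6i + 5j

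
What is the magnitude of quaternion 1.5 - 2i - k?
2.693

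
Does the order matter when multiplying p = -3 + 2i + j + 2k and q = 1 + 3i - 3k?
Yes: pq = -3 - 10i + 13j + 8k ≠ -3 - 4i - 11j + 14k = qp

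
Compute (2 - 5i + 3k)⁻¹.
0.0526 + 0.1316i - 0.0789k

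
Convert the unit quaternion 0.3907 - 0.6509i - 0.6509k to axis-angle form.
axis = (-√2/2, 0, -√2/2), θ = 134°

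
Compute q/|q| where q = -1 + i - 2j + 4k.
-0.2132 + 0.2132i - 0.4264j + 0.8528k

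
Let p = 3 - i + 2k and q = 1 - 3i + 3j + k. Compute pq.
-2 - 16i + 4j + 2k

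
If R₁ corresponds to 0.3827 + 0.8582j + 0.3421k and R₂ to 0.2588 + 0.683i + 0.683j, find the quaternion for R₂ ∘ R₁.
-0.4871 + 0.495i + 0.2498j + 0.6747k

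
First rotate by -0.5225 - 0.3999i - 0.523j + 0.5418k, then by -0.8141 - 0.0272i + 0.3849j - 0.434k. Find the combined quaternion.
0.8509 + 0.3213i + 0.413j - 0.0462k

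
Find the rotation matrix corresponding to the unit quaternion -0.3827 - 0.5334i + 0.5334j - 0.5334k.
[[-0.1381, -0.9773, 0.1608], [-0.1608, -0.1381, -0.9773], [0.9773, -0.1608, -0.1381]]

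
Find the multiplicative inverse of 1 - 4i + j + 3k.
0.037 + 0.1481i - 0.037j - 0.1111k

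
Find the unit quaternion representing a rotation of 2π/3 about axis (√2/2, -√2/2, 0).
0.5 + 0.6124i - 0.6124j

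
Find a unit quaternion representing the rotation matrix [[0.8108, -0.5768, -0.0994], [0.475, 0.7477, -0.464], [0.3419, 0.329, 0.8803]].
0.9272 + 0.2138i - 0.119j + 0.2836k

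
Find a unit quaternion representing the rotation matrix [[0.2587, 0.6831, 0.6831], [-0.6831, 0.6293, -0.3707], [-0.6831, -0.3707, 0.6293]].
0.7933 + 0.4305j - 0.4305k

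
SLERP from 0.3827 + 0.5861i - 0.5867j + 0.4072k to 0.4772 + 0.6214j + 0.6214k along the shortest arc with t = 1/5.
0.4989 + 0.5476i - 0.3641j + 0.5645k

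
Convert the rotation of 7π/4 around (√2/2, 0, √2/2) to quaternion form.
-0.9239 + 0.2706i + 0.2706k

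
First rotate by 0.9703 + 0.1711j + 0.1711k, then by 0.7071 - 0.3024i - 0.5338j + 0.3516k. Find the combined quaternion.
0.7173 - 0.4449i - 0.3452j + 0.4104k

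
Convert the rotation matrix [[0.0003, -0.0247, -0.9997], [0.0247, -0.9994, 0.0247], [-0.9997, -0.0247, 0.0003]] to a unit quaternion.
0.0175 - 0.707i + 0.707k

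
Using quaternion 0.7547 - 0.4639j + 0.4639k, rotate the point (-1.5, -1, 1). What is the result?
(-0.209, -2.05, -0.05)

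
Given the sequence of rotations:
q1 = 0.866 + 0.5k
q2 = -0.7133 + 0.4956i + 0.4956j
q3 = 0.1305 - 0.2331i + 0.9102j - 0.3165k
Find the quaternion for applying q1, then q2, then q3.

q2 · q1 = -0.6177 + 0.677i + 0.1814j - 0.3567k
q3 · q2 · q1 = -0.2008 - 0.0349i - 0.836j - 0.5095k
-0.2008 - 0.0349i - 0.836j - 0.5095k


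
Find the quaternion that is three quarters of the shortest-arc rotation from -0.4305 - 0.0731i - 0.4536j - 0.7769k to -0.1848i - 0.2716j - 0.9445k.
-0.1122 - 0.1604i - 0.326j - 0.9249k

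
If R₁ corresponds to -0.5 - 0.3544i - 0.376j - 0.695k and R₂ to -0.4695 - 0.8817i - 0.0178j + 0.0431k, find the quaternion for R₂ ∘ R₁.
-0.0545 + 0.6358i - 0.4426j + 0.63k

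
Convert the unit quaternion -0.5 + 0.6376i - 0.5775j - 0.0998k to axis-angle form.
axis = (0.7362, -0.6668, -0.1152), θ = 4π/3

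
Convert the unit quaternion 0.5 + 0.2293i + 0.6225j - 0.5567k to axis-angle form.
axis = (0.2648, 0.7188, -0.6428), θ = 2π/3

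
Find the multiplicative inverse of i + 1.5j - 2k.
-0.1379i - 0.2069j + 0.2759k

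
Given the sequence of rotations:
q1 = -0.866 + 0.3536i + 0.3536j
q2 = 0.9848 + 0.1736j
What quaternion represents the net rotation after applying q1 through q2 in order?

q2 · q1 = -0.9142 + 0.3482i + 0.1979j - 0.0614k
-0.9142 + 0.3482i + 0.1979j - 0.0614k


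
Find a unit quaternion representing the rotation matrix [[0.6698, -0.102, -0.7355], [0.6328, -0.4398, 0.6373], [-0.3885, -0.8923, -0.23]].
-0.5 + 0.7648i + 0.1735j - 0.3674k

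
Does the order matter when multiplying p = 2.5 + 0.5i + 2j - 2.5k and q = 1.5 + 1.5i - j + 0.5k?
Yes: pq = 6.25 + 3i - 3.5j - 6k ≠ 6.25 + 6i + 4.5j + k = qp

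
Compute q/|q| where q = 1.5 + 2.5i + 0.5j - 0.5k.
0.5 + 0.8333i + 0.1667j - 0.1667k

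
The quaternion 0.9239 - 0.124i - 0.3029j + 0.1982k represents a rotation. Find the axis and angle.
axis = (-0.3241, -0.7916, 0.518), θ = π/4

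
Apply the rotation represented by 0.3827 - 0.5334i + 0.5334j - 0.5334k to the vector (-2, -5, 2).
(3.035, 2.323, 4.289)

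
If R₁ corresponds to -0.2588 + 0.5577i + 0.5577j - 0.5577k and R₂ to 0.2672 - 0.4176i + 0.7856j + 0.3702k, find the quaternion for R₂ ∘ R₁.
-0.0679 - 0.3875i - 0.0807j - 0.9158k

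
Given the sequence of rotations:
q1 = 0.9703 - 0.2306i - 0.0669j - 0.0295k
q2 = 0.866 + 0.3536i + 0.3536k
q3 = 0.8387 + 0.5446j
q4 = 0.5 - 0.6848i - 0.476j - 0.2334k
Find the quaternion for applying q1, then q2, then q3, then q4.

q2 · q1 = 0.9323 + 0.1671i - 0.129j + 0.2939k
q3 · q2 · q1 = 0.8522 + 0.3002i + 0.3995j + 0.1555k
q4 · q3 · q2 · q1 = 0.8581 - 0.4143i - 0.1695j - 0.2518k
0.8581 - 0.4143i - 0.1695j - 0.2518k


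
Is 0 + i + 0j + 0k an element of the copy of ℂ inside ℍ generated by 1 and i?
Yes. The quaternion i has j- and k-coefficients y = z = 0, so it lies in the complex subalgebra spanned by 1 and i.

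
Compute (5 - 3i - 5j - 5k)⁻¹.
0.0595 + 0.0357i + 0.0595j + 0.0595k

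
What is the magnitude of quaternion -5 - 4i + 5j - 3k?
√75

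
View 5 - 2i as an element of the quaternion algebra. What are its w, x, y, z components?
5 - 2i + 0j + 0k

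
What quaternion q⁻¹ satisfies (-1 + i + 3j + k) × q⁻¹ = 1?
-0.0833 - 0.0833i - 0.25j - 0.0833k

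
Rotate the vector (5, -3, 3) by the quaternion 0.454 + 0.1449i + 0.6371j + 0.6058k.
(0.63, 4.922, -4.286)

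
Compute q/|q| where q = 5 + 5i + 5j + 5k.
0.5 + 0.5i + 0.5j + 0.5k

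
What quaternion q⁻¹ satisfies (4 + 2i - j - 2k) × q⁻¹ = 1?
0.16 - 0.08i + 0.04j + 0.08k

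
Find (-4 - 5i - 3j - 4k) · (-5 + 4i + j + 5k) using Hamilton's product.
63 - 2i + 20j + 7k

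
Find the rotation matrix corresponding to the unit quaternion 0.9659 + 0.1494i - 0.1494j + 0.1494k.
[[0.9107, -0.3333, -0.244], [0.244, 0.9107, -0.3333], [0.3333, 0.244, 0.9107]]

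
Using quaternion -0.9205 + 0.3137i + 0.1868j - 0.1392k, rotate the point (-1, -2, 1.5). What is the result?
(-1.26, -1.114, 2.103)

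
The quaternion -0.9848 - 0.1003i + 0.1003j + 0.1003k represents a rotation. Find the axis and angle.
axis = (-√3/3, √3/3, √3/3), θ = 340°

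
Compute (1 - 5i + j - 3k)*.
1 + 5i - j + 3k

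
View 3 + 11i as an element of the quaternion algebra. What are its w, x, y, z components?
3 + 11i + 0j + 0k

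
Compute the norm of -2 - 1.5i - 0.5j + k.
2.739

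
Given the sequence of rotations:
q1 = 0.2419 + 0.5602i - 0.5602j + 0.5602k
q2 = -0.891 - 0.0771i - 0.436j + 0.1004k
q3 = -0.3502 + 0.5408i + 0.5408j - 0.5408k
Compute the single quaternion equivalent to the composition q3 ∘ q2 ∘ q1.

q2 · q1 = -0.4728 - 0.7058i + 0.4931j - 0.1874k
q3 · q2 · q1 = 0.1793 + 0.1568i + 0.0547j + 0.9697k
0.1793 + 0.1568i + 0.0547j + 0.9697k


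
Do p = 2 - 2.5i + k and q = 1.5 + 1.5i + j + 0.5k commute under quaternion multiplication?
No: pq = 6.25 - 1.75i + 4.75j ≠ 6.25 + 0.25i - 0.75j + 5k = qp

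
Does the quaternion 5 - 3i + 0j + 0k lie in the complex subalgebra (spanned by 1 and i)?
Yes. The quaternion 5 - 3i has j- and k-coefficients y = z = 0, so it lies in the complex subalgebra spanned by 1 and i.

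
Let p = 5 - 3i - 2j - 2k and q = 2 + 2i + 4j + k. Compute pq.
26 + 10i + 15j - 7k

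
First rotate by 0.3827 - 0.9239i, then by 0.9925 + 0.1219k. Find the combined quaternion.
0.3798 - 0.917i - 0.1126j + 0.0467k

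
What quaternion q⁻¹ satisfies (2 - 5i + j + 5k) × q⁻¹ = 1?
0.0364 + 0.0909i - 0.0182j - 0.0909k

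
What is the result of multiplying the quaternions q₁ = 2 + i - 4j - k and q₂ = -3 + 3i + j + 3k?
-2 - 8i + 8j + 22k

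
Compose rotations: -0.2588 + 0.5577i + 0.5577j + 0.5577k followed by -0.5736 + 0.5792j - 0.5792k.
0.1484 + 0.3261i - 0.7928j - 0.493k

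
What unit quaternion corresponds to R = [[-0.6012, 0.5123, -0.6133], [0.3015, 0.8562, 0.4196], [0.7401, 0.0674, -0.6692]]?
-0.3827 + 0.2301i + 0.8841j + 0.1377k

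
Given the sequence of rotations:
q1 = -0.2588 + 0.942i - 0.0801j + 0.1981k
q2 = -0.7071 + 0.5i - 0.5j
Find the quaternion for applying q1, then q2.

q2 · q1 = -0.3281 - 0.8945i + 0.087j + 0.2909k
-0.3281 - 0.8945i + 0.087j + 0.2909k


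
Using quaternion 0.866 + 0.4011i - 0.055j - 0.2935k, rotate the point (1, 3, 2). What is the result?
(1.553, -0.359, 3.385)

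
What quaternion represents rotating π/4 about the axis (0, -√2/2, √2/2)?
0.9239 - 0.2706j + 0.2706k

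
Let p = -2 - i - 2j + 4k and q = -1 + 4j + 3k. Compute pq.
-2 - 21i - 3j - 14k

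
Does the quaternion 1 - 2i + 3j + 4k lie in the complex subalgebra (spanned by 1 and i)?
No. The quaternion 1 - 2i + 3j + 4k has j-coefficient y = 3 and k-coefficient z = 4, not both zero, so it does not lie in the complex subalgebra spanned by 1 and i.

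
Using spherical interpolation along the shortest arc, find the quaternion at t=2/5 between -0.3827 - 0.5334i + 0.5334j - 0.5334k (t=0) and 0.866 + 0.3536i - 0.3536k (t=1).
-0.708 - 0.5586i + 0.3811j - 0.2037k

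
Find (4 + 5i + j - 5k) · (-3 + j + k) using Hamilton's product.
-8 - 9i - 4j + 24k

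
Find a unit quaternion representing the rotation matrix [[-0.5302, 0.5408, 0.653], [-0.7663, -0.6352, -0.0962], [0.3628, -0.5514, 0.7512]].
-0.3827 + 0.2974i - 0.1896j + 0.8539k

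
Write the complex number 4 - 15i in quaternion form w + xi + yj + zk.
4 - 15i + 0j + 0k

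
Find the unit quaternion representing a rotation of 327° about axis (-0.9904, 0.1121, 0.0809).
-0.9588 - 0.2813i + 0.0318j + 0.023k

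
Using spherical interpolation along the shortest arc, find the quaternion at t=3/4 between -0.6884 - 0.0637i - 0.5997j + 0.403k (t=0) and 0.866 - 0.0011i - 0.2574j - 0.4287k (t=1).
-0.8884 - 0.0173i + 0.0343j + 0.4575k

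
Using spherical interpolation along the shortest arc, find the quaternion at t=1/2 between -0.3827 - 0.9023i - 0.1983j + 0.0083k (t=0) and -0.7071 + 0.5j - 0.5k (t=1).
-0.7132 - 0.5905i + 0.1975j - 0.3218k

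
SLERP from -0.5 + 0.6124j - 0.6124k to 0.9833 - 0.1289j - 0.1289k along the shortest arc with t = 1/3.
-0.7615 + 0.5066j - 0.4044k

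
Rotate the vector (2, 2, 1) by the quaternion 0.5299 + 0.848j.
(0.022, 2, -2.236)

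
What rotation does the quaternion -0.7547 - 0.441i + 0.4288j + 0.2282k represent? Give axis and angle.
axis = (-0.6722, 0.6536, 0.3478), θ = 278°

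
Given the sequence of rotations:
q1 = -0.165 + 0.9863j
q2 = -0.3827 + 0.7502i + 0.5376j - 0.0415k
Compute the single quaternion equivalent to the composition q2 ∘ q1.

q2 · q1 = -0.4671 - 0.0829i - 0.4662j + 0.7468k
-0.4671 - 0.0829i - 0.4662j + 0.7468k


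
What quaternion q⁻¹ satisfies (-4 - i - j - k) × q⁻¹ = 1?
-0.2105 + 0.0526i + 0.0526j + 0.0526k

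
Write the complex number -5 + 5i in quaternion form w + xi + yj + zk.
-5 + 5i + 0j + 0k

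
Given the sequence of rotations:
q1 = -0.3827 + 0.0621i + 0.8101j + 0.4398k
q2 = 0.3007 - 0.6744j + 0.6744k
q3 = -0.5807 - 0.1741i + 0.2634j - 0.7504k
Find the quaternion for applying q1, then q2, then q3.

q2 · q1 = 0.1347 - 0.8243i + 0.5436j - 0.084k
q3 · q2 · q1 = -0.4279 + 0.841i + 0.3237j + 0.0702k
-0.4279 + 0.841i + 0.3237j + 0.0702k


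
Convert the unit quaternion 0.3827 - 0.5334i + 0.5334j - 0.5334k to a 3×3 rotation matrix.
[[-0.1381, -0.1608, 0.9773], [-0.9773, -0.1381, -0.1608], [0.1608, -0.9773, -0.1381]]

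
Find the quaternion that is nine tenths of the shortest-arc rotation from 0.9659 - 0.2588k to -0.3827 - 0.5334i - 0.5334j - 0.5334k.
0.4995 + 0.5117i + 0.5117j + 0.4762k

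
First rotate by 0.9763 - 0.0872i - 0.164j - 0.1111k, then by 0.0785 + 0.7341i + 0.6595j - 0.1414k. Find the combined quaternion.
0.2331 + 0.6134i + 0.7249j - 0.2097k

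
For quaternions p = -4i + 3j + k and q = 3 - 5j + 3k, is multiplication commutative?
No: pq = 12 + 2i + 21j + 23k ≠ 12 - 26i - 3j - 17k = qp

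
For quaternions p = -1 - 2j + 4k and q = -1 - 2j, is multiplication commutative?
No: pq = -3 + 8i + 4j - 4k ≠ -3 - 8i + 4j - 4k = qp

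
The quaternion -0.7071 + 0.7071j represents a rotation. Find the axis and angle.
axis = (0, 1, 0), θ = 3π/2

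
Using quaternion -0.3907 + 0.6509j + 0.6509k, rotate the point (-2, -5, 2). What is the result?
(-2.171, 1.949, -4.949)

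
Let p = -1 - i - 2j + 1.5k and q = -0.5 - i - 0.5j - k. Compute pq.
4.25i - j - 1.25k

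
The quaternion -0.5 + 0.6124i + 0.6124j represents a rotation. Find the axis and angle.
axis = (√2/2, √2/2, 0), θ = 4π/3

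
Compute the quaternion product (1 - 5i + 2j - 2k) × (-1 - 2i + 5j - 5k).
-31 + 3i - 18j - 24k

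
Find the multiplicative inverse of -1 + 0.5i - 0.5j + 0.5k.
-0.5714 - 0.2857i + 0.2857j - 0.2857k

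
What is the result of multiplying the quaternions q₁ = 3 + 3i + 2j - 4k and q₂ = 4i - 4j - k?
-8 - 6i - 25j - 23k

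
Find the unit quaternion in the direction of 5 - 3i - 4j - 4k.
0.6155 - 0.3693i - 0.4924j - 0.4924k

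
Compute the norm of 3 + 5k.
√34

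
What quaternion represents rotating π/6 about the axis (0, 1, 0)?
0.9659 + 0.2588j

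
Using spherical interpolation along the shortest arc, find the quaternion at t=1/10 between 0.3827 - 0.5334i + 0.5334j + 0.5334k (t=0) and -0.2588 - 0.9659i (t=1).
0.3278 - 0.6231i + 0.5021j + 0.5021k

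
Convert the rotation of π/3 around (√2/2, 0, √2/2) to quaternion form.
0.866 + 0.3536i + 0.3536k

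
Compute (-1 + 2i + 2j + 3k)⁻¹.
-0.0556 - 0.1111i - 0.1111j - 0.1667k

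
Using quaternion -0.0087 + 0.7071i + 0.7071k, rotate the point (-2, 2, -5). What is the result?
(-4.975, -2.037, -2.025)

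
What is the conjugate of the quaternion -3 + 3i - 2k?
-3 - 3i + 2k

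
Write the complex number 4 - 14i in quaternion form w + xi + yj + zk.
4 - 14i + 0j + 0k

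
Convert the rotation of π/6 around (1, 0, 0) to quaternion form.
0.9659 + 0.2588i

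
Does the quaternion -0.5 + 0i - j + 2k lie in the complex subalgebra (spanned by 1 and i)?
No. The quaternion -0.5 - j + 2k has j-coefficient y = -1 and k-coefficient z = 2, not both zero, so it does not lie in the complex subalgebra spanned by 1 and i.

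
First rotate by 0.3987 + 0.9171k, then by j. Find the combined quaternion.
0.9171i + 0.3987j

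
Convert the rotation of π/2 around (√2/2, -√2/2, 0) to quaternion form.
0.7071 + 0.5i - 0.5j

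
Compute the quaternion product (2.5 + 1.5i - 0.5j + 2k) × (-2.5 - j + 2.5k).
-11.75 - 3i - 5j - 0.25k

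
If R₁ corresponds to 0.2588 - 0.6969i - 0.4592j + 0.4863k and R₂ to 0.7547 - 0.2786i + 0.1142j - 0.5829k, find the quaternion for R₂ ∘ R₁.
0.3371 - 0.8102i + 0.2247j + 0.4237k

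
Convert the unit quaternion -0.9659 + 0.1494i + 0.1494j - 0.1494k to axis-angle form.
axis = (√3/3, √3/3, -√3/3), θ = 11π/6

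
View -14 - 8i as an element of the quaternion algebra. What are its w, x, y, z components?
-14 - 8i + 0j + 0k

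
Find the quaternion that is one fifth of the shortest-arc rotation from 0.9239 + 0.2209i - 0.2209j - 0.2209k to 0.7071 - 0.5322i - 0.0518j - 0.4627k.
0.9344 + 0.0648i - 0.1969j - 0.2898k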